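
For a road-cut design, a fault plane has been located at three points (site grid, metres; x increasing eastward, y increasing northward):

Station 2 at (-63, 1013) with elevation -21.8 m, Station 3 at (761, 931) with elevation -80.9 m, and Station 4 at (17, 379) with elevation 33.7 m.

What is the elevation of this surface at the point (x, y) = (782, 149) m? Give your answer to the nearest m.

Two edge vectors: Station 2→Station 3 = (824, -82, -59.1), Station 2→Station 4 = (80, -634, 55.5).
Normal n = (Station 2→Station 3) × (Station 2→Station 4) = (-42020.4, -50460, -515856).
So ∂z/∂x = −n_x/n_z = −0.08146 and ∂z/∂y = −n_y/n_z = −0.09782.
Intercept c from Station 2: -21.8 − 5.13 + 99.09 = 72.16.
At (782, 149): z = −63.7 − 14.6 + 72.16 = -6.1 m.

-6 m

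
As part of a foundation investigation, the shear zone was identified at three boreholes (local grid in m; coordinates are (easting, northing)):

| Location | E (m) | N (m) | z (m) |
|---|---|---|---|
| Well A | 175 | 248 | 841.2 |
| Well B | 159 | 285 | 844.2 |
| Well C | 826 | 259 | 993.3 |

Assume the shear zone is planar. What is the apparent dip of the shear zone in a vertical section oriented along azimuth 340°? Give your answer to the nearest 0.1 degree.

5.2°

Two edge vectors: Well A→Well B = (-16, 37, 3), Well A→Well C = (651, 11, 152.1).
Normal n = (Well A→Well B) × (Well A→Well C) = (5594.7, 4386.6, -24263).
So ∂z/∂E = −n_x/n_z = 0.23059 and ∂z/∂N = −n_y/n_z = 0.18079.
Unit vector along 340° is (sin 340°, cos 340°) = (-0.3420, 0.9397).
Slope in that direction = a·(-0.3420) + b·(0.9397) = 0.09103.
Apparent dip = arctan|0.09103| = 5.2° (true dip is 16.3°, so apparent ≤ true as expected).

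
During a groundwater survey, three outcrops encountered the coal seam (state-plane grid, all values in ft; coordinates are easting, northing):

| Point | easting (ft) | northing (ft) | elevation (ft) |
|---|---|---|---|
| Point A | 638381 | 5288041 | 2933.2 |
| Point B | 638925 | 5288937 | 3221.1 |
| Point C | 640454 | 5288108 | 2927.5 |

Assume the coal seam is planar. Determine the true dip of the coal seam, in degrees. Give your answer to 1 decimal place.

Two edge vectors: Point A→Point B = (544, 896, 287.9), Point A→Point C = (2073, 67, -5.7).
Normal n = (Point A→Point B) × (Point A→Point C) = (-24396.5, 599917.5, -1820960).
So ∂z/∂easting = −n_x/n_z = −0.01340 and ∂z/∂northing = −n_y/n_z = 0.32945.
Gradient magnitude |∇z| = √(a² + b²) = √(0.00018 + 0.10854) = 0.32972.
True dip = arctan(0.32972) = 18.2°, dipping toward S (azimuth ≈ 178°).

18.2°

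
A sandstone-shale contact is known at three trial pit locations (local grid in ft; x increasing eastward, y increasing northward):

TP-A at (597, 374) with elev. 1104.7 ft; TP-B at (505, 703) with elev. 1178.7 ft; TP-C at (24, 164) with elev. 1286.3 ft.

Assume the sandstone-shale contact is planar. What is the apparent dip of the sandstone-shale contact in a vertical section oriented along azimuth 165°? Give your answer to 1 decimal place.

12.0°

Let the plane be z = a·x + b·y + c.
TP-B−TP-A: −92a + 329b = 74;  TP-C−TP-A: −573a − 210b = 181.6.
Solving gives a = −0.36224, b = 0.12363.
Unit vector along 165° is (sin 165°, cos 165°) = (0.2588, -0.9659).
Slope in that direction = a·(0.2588) + b·(-0.9659) = −0.21317.
Apparent dip = arctan|0.21317| = 12.0° (true dip is 20.9°, so apparent ≤ true as expected).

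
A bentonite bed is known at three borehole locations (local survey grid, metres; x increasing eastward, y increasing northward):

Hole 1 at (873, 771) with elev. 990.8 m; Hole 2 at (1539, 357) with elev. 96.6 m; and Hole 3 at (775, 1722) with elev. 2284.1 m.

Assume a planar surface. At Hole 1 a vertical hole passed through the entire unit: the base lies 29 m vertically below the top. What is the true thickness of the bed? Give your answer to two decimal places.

16.78 m

Two edge vectors: Hole 1→Hole 2 = (666, -414, -894.2), Hole 1→Hole 3 = (-98, 951, 1293.3).
Normal n = (Hole 1→Hole 2) × (Hole 1→Hole 3) = (314958, -773706.2, 592794).
So ∂z/∂x = −n_x/n_z = −0.53131 and ∂z/∂y = −n_y/n_z = 1.30519.
|∇z| = √(a²+b²) = 1.40918, so dip δ = arctan(1.40918) = 54.64°.
True thickness = vertical thickness × cos δ = 29 × cos 54.64° = 16.78 m.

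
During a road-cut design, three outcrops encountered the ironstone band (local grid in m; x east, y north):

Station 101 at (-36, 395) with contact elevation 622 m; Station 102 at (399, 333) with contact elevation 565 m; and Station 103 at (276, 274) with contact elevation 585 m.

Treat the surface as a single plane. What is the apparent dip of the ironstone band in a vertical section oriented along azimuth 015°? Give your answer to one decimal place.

Let the plane be z = a·x + b·y + c.
Station 102−Station 101: 435a − 62b = −57;  Station 103−Station 101: 312a − 121b = −37.
Solving gives a = −0.13827, b = −0.05073.
Unit vector along 015° is (sin 15°, cos 15°) = (0.2588, 0.9659).
Slope in that direction = a·(0.2588) + b·(0.9659) = −0.08479.
Apparent dip = arctan|0.08479| = 4.8° (true dip is 8.4°, so apparent ≤ true as expected).

4.8°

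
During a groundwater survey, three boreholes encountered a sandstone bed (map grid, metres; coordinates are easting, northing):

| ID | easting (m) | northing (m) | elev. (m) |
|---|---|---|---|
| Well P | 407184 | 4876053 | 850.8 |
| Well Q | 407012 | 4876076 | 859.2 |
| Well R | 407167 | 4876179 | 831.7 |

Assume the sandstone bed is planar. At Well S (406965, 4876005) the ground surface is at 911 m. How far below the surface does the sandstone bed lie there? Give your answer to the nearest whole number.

37 m

Two edge vectors: Well P→Well Q = (-172, 23, 8.4), Well P→Well R = (-17, 126, -19.1).
Normal n = (Well P→Well Q) × (Well P→Well R) = (-1497.7, -3428, -21281).
So ∂z/∂easting = −n_x/n_z = −0.07037733 and ∂z/∂northing = −n_y/n_z = −0.16108266.
Intercept c from Well P: 850.8 + 28656.52 + 785447.57 = 814954.89.
At (406965, 4876005): z_contact = −28641.1 − 785439.8 + 814954.89 = 873.9 m.
Depth below ground = 911 − 873.9 = 37 m.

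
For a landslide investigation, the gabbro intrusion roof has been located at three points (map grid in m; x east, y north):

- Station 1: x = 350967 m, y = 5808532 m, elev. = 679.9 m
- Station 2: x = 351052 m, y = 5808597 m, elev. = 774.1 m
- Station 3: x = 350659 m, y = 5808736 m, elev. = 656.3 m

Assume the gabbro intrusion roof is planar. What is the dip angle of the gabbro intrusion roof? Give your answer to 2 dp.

Two edge vectors: Station 1→Station 2 = (85, 65, 94.2), Station 1→Station 3 = (-308, 204, -23.6).
Normal n = (Station 1→Station 2) × (Station 1→Station 3) = (-20750.8, -27007.6, 37360).
So ∂z/∂x = −n_x/n_z = 0.55543 and ∂z/∂y = −n_y/n_z = 0.72290.
Gradient magnitude |∇z| = √(a² + b²) = √(0.30850 + 0.52259) = 0.91164.
True dip = arctan(0.91164) = 42.35°, dipping toward SW (azimuth ≈ 218°).

42.35°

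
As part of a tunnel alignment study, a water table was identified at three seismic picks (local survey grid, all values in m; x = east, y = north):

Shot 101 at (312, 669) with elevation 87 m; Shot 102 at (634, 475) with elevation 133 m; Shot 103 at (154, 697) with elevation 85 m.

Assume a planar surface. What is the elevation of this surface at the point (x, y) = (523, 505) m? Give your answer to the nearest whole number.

128 m

Two edge vectors: Shot 101→Shot 102 = (322, -194, 46), Shot 101→Shot 103 = (-158, 28, -2).
Normal n = (Shot 101→Shot 102) × (Shot 101→Shot 103) = (-900, -6624, -21636).
So ∂z/∂x = −n_x/n_z = −0.04160 and ∂z/∂y = −n_y/n_z = −0.30616.
Intercept c from Shot 101: 87 + 12.98 + 204.82 = 304.80.
At (523, 505): z = −21.8 − 154.6 + 304.80 = 128.4 m.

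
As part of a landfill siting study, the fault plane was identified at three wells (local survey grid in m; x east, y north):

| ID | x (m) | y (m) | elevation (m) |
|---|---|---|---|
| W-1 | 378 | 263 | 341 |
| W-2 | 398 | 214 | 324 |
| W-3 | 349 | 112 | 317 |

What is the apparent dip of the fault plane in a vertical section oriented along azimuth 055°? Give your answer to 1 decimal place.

7.5°

Let the plane be z = a·x + b·y + c.
W-2−W-1: 20a − 49b = −17;  W-3−W-1: −29a − 151b = −24.
Solving gives a = −0.31322, b = 0.21909.
Unit vector along 055° is (sin 55°, cos 55°) = (0.8192, 0.5736).
Slope in that direction = a·(0.8192) + b·(0.5736) = −0.13091.
Apparent dip = arctan|0.13091| = 7.5° (true dip is 20.9°, so apparent ≤ true as expected).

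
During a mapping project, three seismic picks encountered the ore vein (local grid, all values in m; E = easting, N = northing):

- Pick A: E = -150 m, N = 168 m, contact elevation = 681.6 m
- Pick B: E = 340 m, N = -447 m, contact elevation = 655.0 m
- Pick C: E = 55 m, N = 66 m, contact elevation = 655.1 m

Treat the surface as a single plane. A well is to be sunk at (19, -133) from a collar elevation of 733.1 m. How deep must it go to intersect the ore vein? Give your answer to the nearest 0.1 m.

51.9 m

Two edge vectors: Pick A→Pick B = (490, -615, -26.6), Pick A→Pick C = (205, -102, -26.5).
Normal n = (Pick A→Pick B) × (Pick A→Pick C) = (13584.3, 7532, 76095).
So ∂z/∂E = −n_x/n_z = −0.17852 and ∂z/∂N = −n_y/n_z = −0.09898.
Intercept c from Pick A: 681.6 − 26.78 + 16.63 = 671.45.
At (19, -133): z_contact = −3.39 + 13.16 + 671.45 = 681.22 m.
Depth below ground = 733.1 − 681.22 = 51.9 m.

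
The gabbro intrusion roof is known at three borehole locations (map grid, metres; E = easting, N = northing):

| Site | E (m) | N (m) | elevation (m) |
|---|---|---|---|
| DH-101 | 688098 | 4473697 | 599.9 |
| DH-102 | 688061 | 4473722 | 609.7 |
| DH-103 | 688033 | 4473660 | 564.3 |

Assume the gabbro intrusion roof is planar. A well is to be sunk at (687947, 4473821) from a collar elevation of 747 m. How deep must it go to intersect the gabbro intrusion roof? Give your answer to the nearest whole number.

93 m

Let the plane be z = a·E + b·N + c.
DH-102−DH-101: −37a + 25b = 9.8;  DH-103−DH-101: −65a − 37b = −35.6.
Solving gives a = 0.17615230, b = 0.65270541.
Then c = 599.9 − a·688098 − b·4473697 = −3040616.39.
At (687947, 4473821): z_contact = 121183.4 + 2920087.2 − 3040616.39 = 654.2 m.
Depth below ground = 747 − 654.2 = 93 m.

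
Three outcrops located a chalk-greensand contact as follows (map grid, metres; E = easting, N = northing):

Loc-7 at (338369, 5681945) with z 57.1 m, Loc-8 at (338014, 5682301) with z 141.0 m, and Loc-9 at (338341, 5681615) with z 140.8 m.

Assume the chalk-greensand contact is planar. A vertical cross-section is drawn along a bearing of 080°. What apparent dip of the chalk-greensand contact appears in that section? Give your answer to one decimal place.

25.8°

Let the plane be z = a·E + b·N + c.
Loc-8−Loc-7: −355a + 356b = 83.9;  Loc-9−Loc-7: −28a − 330b = 83.7.
Solving gives a = −0.45221, b = −0.21527.
Unit vector along 080° is (sin 80°, cos 80°) = (0.9848, 0.1736).
Slope in that direction = a·(0.9848) + b·(0.1736) = −0.48272.
Apparent dip = arctan|0.48272| = 25.8° (true dip is 26.6°, so apparent ≤ true as expected).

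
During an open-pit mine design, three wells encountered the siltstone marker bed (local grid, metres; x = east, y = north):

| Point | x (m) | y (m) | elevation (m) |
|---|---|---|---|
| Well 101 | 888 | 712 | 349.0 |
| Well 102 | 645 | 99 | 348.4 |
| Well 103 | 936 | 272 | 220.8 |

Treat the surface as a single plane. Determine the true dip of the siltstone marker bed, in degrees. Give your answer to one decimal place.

Two edge vectors: Well 101→Well 102 = (-243, -613, -0.6), Well 101→Well 103 = (48, -440, -128.2).
Normal n = (Well 101→Well 102) × (Well 101→Well 103) = (78322.6, -31181.4, 136344).
So ∂z/∂x = −n_x/n_z = −0.57445 and ∂z/∂y = −n_y/n_z = 0.22870.
Gradient magnitude |∇z| = √(a² + b²) = √(0.32999 + 0.05230) = 0.61830.
True dip = arctan(0.61830) = 31.7°, dipping toward ESE (azimuth ≈ 112°).

31.7°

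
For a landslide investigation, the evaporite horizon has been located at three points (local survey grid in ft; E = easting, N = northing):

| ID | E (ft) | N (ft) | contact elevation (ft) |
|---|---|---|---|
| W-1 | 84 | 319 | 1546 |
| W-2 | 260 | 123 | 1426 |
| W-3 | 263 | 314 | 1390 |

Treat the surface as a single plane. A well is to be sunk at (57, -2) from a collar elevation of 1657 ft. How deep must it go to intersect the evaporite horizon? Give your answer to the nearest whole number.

Two edge vectors: W-1→W-2 = (176, -196, -120), W-1→W-3 = (179, -5, -156).
Normal n = (W-1→W-2) × (W-1→W-3) = (29976, 5976, 34204).
So ∂z/∂E = −n_x/n_z = −0.87639 and ∂z/∂N = −n_y/n_z = −0.17472.
Intercept c from W-1: 1546 + 73.62 + 55.73 = 1675.35.
At (57, -2): z_contact = −50.0 + 0.3 + 1675.35 = 1625.7 ft.
Depth below ground = 1657 − 1625.7 = 31 ft.

31 ft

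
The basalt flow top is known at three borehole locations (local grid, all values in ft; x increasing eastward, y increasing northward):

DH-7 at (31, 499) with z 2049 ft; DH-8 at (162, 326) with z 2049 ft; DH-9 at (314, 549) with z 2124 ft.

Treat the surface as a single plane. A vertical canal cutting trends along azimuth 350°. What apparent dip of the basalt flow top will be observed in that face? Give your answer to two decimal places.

7.62°

Two edge vectors: DH-7→DH-8 = (131, -173, 0), DH-7→DH-9 = (283, 50, 75).
Normal n = (DH-7→DH-8) × (DH-7→DH-9) = (-12975, -9825, 55509).
So ∂z/∂x = −n_x/n_z = 0.23375 and ∂z/∂y = −n_y/n_z = 0.17700.
Unit vector along 350° is (sin 350°, cos 350°) = (-0.1736, 0.9848).
Slope in that direction = a·(-0.1736) + b·(0.9848) = 0.13372.
Apparent dip = arctan|0.13372| = 7.62° (true dip is 16.3°, so apparent ≤ true as expected).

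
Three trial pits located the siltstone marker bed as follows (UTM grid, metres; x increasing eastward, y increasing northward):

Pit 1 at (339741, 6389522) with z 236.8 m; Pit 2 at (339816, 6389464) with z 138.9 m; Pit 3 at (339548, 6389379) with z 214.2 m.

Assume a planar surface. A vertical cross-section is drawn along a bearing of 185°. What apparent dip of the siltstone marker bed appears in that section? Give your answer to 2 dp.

41.52°

Let the plane be z = a·x + b·y + c.
Pit 2−Pit 1: 75a − 58b = −97.9;  Pit 3−Pit 1: −193a − 143b = −22.6.
Solving gives a = −0.57890, b = 0.93935.
Unit vector along 185° is (sin 185°, cos 185°) = (-0.0872, -0.9962).
Slope in that direction = a·(-0.0872) + b·(-0.9962) = −0.88533.
Apparent dip = arctan|0.88533| = 41.52° (true dip is 47.8°, so apparent ≤ true as expected).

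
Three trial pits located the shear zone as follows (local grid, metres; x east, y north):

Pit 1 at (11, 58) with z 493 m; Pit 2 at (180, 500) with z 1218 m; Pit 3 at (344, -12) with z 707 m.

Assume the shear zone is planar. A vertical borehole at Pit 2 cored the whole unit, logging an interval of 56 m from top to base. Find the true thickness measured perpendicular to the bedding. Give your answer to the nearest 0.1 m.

29.9 m

Two edge vectors: Pit 1→Pit 2 = (169, 442, 725), Pit 1→Pit 3 = (333, -70, 214).
Normal n = (Pit 1→Pit 2) × (Pit 1→Pit 3) = (145338, 205259, -159016).
So ∂z/∂x = −n_x/n_z = 0.91398 and ∂z/∂y = −n_y/n_z = 1.29081.
|∇z| = √(a²+b²) = 1.58163, so dip δ = arctan(1.58163) = 57.70°.
True thickness = vertical thickness × cos δ = 56 × cos 57.70° = 29.9 m.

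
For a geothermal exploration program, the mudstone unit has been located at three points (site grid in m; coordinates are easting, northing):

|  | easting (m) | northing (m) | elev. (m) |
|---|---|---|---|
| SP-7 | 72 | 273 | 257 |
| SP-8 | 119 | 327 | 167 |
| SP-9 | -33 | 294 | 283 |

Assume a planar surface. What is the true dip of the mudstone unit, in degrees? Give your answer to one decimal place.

Let the plane be z = a·easting + b·northing + c.
SP-8−SP-7: 47a + 54b = −90;  SP-9−SP-7: −105a + 21b = 26.
Solving gives a = −0.49482, b = −1.23599.
Gradient magnitude |∇z| = √(a² + b²) = √(0.24484 + 1.52768) = 1.33136.
True dip = arctan(1.33136) = 53.1°, dipping toward NNE (azimuth ≈ 022°).

53.1°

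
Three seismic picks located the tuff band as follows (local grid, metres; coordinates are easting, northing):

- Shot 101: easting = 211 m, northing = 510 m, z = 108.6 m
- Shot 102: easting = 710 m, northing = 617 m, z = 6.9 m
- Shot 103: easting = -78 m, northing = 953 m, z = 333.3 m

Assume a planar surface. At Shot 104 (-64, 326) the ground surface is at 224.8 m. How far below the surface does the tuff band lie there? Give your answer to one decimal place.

101.2 m

Let the plane be z = a·easting + b·northing + c.
Shot 102−Shot 101: 499a + 107b = −101.7;  Shot 103−Shot 101: −289a + 443b = 224.7.
Solving gives a = −0.27421, b = 0.32834.
Then c = 108.6 − a·211 − b·510 = −0.99.
At (-64, 326): z_contact = 17.55 + 107.04 − 0.99 = 123.59 m.
Depth below ground = 224.8 − 123.59 = 101.2 m.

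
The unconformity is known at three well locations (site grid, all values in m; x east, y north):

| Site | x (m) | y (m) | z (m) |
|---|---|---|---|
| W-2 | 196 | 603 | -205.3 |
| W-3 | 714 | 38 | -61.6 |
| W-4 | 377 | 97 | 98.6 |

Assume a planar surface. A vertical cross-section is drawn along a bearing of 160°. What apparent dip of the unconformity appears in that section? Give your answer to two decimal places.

Let the plane be z = a·x + b·y + c.
W-3−W-2: 518a − 565b = 143.7;  W-4−W-2: 181a − 506b = 303.9.
Solving gives a = −0.61930, b = −0.82212.
Unit vector along 160° is (sin 160°, cos 160°) = (0.3420, -0.9397).
Slope in that direction = a·(0.3420) + b·(-0.9397) = 0.56073.
Apparent dip = arctan|0.56073| = 29.28° (true dip is 45.8°, so apparent ≤ true as expected).

29.28°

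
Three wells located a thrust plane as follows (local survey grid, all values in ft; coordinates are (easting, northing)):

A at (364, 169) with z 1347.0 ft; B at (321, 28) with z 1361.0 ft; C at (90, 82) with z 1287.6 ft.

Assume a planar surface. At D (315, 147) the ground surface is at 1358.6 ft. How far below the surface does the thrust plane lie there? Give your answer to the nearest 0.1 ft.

21.0 ft

Let the plane be z = a·E + b·N + c.
B−A: −43a − 141b = 14;  C−A: −274a − 87b = −59.4.
Solving gives a = 0.27494, b = −0.18314.
Then c = 1347 − a·364 − b·169 = 1277.87.
At (315, 147): z_contact = 86.61 − 26.92 + 1277.87 = 1337.56 ft.
Depth below ground = 1358.6 − 1337.56 = 21.0 ft.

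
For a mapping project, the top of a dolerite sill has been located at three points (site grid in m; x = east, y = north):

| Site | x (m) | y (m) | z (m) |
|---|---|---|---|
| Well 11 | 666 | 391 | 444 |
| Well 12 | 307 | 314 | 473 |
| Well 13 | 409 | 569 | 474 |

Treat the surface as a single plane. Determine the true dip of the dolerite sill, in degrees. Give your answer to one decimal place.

5.6°

Two edge vectors: Well 11→Well 12 = (-359, -77, 29), Well 11→Well 13 = (-257, 178, 30).
Normal n = (Well 11→Well 12) × (Well 11→Well 13) = (-7472, 3317, -83691).
So ∂z/∂x = −n_x/n_z = −0.08928 and ∂z/∂y = −n_y/n_z = 0.03963.
Gradient magnitude |∇z| = √(a² + b²) = √(0.00797 + 0.00157) = 0.09768.
True dip = arctan(0.09768) = 5.6°, dipping toward ESE (azimuth ≈ 114°).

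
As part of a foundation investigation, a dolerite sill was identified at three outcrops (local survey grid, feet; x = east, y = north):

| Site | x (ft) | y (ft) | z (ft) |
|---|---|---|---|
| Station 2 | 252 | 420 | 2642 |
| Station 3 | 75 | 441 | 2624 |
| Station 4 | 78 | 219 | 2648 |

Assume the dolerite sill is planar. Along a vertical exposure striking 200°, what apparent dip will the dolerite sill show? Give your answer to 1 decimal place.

Let the plane be z = a·x + b·y + c.
Station 3−Station 2: −177a + 21b = −18;  Station 4−Station 2: −174a − 201b = 6.
Solving gives a = 0.08901, b = −0.10691.
Unit vector along 200° is (sin 200°, cos 200°) = (-0.3420, -0.9397).
Slope in that direction = a·(-0.3420) + b·(-0.9397) = 0.07001.
Apparent dip = arctan|0.07001| = 4.0° (true dip is 7.9°, so apparent ≤ true as expected).

4.0°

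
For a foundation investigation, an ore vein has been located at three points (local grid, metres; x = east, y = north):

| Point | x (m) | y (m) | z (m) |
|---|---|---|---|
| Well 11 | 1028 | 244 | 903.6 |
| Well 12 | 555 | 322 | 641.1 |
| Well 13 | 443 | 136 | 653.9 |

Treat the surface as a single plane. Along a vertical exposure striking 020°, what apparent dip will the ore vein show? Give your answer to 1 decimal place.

9.9°

Two edge vectors: Well 11→Well 12 = (-473, 78, -262.5), Well 11→Well 13 = (-585, -108, -249.7).
Normal n = (Well 11→Well 12) × (Well 11→Well 13) = (-47826.6, 35454.4, 96714).
So ∂z/∂x = −n_x/n_z = 0.49452 and ∂z/∂y = −n_y/n_z = −0.36659.
Unit vector along 020° is (sin 20°, cos 20°) = (0.3420, 0.9397).
Slope in that direction = a·(0.3420) + b·(0.9397) = −0.17535.
Apparent dip = arctan|0.17535| = 9.9° (true dip is 31.6°, so apparent ≤ true as expected).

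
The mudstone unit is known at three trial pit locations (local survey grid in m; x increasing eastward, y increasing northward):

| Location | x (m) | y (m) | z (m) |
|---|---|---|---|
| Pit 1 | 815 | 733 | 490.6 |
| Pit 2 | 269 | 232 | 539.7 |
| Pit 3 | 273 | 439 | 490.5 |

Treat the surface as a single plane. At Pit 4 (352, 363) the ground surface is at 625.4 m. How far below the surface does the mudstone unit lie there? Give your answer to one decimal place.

Let the plane be z = a·x + b·y + c.
Pit 2−Pit 1: −546a − 501b = 49.1;  Pit 3−Pit 1: −542a − 294b = −0.1.
Solving gives a = 0.13048, b = −0.24020.
Then c = 490.6 − a·815 − b·733 = 560.33.
At (352, 363): z_contact = 45.93 − 87.19 + 560.33 = 519.06 m.
Depth below ground = 625.4 − 519.06 = 106.3 m.

106.3 m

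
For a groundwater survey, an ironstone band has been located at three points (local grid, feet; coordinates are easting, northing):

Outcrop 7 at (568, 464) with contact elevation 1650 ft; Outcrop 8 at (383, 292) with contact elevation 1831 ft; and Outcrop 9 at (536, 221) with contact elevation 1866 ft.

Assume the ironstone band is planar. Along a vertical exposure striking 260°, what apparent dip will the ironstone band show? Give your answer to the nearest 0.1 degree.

Two edge vectors: Outcrop 7→Outcrop 8 = (-185, -172, 181), Outcrop 7→Outcrop 9 = (-32, -243, 216).
Normal n = (Outcrop 7→Outcrop 8) × (Outcrop 7→Outcrop 9) = (6831, 34168, 39451).
So ∂z/∂easting = −n_x/n_z = −0.17315 and ∂z/∂northing = −n_y/n_z = −0.86609.
Unit vector along 260° is (sin 260°, cos 260°) = (-0.9848, -0.1736).
Slope in that direction = a·(-0.9848) + b·(-0.1736) = 0.32092.
Apparent dip = arctan|0.32092| = 17.8° (true dip is 41.5°, so apparent ≤ true as expected).

17.8°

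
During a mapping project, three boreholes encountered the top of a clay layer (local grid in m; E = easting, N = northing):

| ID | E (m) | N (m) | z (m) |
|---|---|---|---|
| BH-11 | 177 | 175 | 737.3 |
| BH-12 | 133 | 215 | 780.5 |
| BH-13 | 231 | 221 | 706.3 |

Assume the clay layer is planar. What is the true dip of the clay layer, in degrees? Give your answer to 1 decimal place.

Let the plane be z = a·E + b·N + c.
BH-12−BH-11: −44a + 40b = 43.2;  BH-13−BH-11: 54a + 46b = −31.
Solving gives a = −0.77132, b = 0.23155.
Gradient magnitude |∇z| = √(a² + b²) = √(0.59493 + 0.05361) = 0.80532.
True dip = arctan(0.80532) = 38.8°, dipping toward ESE (azimuth ≈ 107°).

38.8°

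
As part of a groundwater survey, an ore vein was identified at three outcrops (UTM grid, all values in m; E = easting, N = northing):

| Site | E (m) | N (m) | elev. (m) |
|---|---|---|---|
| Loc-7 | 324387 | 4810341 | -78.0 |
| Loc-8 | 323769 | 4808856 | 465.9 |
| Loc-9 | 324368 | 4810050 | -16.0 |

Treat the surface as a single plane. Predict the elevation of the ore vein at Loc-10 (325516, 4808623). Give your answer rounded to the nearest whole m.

-254 m

Two edge vectors: Loc-7→Loc-8 = (-618, -1485, 543.9), Loc-7→Loc-9 = (-19, -291, 62).
Normal n = (Loc-7→Loc-8) × (Loc-7→Loc-9) = (66204.9, 27981.9, 151623).
So ∂z/∂E = −n_x/n_z = −0.43664154 and ∂z/∂N = −n_y/n_z = −0.18454918.
Intercept c from Loc-7: -78 + 141640.84 + 887744.48 = 1029307.32.
At (325516, 4808623): z = −142133.8 − 887427.4 + 1029307.32 = -253.9 m.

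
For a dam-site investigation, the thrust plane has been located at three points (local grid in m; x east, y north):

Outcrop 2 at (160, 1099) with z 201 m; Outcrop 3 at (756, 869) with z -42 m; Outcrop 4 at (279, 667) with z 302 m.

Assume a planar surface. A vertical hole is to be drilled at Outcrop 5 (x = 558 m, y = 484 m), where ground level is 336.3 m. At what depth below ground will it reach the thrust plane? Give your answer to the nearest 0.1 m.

118.9 m

Let the plane be z = a·x + b·y + c.
Outcrop 3−Outcrop 2: 596a − 230b = −243;  Outcrop 4−Outcrop 2: 119a − 432b = 101.
Solving gives a = −0.557170, b = −0.387276.
Then c = 201 − a·160 − b·1099 = 715.76.
At (558, 484): z_contact = −310.90 − 187.44 + 715.76 = 217.42 m.
Depth below ground = 336.3 − 217.42 = 118.9 m.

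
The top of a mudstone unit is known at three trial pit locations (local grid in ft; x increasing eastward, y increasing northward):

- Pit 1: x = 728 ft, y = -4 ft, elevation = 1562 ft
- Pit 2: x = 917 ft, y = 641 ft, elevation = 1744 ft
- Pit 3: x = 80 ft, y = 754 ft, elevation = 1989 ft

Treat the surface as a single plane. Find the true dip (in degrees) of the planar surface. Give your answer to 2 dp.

Two edge vectors: Pit 1→Pit 2 = (189, 645, 182), Pit 1→Pit 3 = (-648, 758, 427).
Normal n = (Pit 1→Pit 2) × (Pit 1→Pit 3) = (137459, -198639, 561222).
So ∂z/∂x = −n_x/n_z = −0.24493 and ∂z/∂y = −n_y/n_z = 0.35394.
Gradient magnitude |∇z| = √(a² + b²) = √(0.05999 + 0.12527) = 0.43042.
True dip = arctan(0.43042) = 23.29°, dipping toward SE (azimuth ≈ 145°).

23.29°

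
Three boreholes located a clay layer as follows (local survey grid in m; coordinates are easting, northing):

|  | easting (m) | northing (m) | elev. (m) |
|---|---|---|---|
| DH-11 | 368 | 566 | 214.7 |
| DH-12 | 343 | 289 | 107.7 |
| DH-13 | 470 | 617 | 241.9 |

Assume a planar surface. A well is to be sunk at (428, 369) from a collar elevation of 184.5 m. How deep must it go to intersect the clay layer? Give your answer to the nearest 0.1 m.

39.9 m

Let the plane be z = a·easting + b·northing + c.
DH-12−DH-11: −25a − 277b = −107;  DH-13−DH-11: 102a + 51b = 27.2.
Solving gives a = 0.07700, b = 0.37933.
Then c = 214.7 − a·368 − b·566 = −28.34.
At (428, 369): z_contact = 32.96 + 139.97 − 28.34 = 144.59 m.
Depth below ground = 184.5 − 144.59 = 39.9 m.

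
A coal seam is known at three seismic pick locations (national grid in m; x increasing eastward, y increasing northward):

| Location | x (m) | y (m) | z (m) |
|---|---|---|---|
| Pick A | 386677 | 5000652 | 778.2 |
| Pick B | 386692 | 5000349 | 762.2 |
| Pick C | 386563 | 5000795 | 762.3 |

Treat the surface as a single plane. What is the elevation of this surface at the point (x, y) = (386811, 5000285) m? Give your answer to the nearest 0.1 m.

Let the plane be z = a·x + b·y + c.
Pick B−Pick A: 15a − 303b = −16;  Pick C−Pick A: −114a + 143b = −15.9.
Solving gives a = 0.219332037, b = 0.063663302.
Then c = 778.2 − a·386677 − b·5000652 = −402390.47.
At (386811, 5000285): z = 84840.0 + 318334.7 − 402390.47 = 784.2 m.

784.2 m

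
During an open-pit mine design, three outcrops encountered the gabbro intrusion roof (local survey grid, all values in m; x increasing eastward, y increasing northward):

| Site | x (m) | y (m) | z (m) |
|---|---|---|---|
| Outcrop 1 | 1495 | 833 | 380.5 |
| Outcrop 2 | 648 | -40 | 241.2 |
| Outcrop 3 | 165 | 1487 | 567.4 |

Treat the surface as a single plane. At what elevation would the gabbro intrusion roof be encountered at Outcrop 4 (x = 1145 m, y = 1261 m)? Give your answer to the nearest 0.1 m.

Let the plane be z = a·x + b·y + c.
Outcrop 2−Outcrop 1: −847a − 873b = −139.3;  Outcrop 3−Outcrop 1: −1330a + 654b = 186.9.
Solving gives a = −0.042018, b = 0.200331.
Then c = 380.5 − a·1495 − b·833 = 276.44.
At (1145, 1261): z = −48.1 + 252.6 + 276.44 = 480.9 m.

480.9 m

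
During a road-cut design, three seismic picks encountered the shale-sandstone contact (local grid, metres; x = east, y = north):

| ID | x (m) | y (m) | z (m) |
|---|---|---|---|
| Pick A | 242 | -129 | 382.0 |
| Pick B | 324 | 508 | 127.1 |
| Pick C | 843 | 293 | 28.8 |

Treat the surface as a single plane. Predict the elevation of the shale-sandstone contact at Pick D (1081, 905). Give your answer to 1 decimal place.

Two edge vectors: Pick A→Pick B = (82, 637, -254.9), Pick A→Pick C = (601, 422, -353.2).
Normal n = (Pick A→Pick B) × (Pick A→Pick C) = (-117420.6, -124232.5, -348233).
So ∂z/∂x = −n_x/n_z = −0.337190 and ∂z/∂y = −n_y/n_z = −0.356751.
Intercept c from Pick A: 382 + 81.60 − 46.02 = 417.58.
At (1081, 905): z = −364.5 − 322.9 + 417.58 = -269.8 m.

-269.8 m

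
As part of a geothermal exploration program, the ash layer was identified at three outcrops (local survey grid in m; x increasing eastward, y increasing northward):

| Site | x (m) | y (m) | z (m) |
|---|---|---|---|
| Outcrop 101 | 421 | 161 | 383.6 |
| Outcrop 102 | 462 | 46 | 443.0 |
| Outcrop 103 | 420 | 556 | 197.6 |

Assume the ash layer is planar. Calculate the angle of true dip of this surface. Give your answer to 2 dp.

26.01°

Let the plane be z = a·x + b·y + c.
Outcrop 102−Outcrop 101: 41a − 115b = 59.4;  Outcrop 103−Outcrop 101: −1a + 395b = −186.
Solving gives a = 0.12892, b = −0.47056.
Gradient magnitude |∇z| = √(a² + b²) = √(0.01662 + 0.22143) = 0.48790.
True dip = arctan(0.48790) = 26.01°, dipping toward NNW (azimuth ≈ 345°).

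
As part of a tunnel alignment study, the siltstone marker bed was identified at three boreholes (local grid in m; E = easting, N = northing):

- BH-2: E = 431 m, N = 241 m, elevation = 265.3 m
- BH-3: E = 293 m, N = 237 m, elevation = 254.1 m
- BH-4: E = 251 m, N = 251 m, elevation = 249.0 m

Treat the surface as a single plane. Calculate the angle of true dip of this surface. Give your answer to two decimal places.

7.94°

Two edge vectors: BH-2→BH-3 = (-138, -4, -11.2), BH-2→BH-4 = (-180, 10, -16.3).
Normal n = (BH-2→BH-3) × (BH-2→BH-4) = (177.2, -233.4, -2100).
So ∂z/∂E = −n_x/n_z = 0.08438 and ∂z/∂N = −n_y/n_z = −0.11114.
Gradient magnitude |∇z| = √(a² + b²) = √(0.00712 + 0.01235) = 0.13955.
True dip = arctan(0.13955) = 7.94°, dipping toward NW (azimuth ≈ 323°).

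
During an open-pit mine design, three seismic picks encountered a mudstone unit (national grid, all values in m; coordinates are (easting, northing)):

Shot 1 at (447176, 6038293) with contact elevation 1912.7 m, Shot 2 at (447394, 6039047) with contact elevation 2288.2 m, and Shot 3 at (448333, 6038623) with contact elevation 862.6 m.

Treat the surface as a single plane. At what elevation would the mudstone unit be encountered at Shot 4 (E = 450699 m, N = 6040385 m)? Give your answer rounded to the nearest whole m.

-384 m

Let the plane be z = a·E + b·N + c.
Shot 2−Shot 1: 218a + 754b = 375.5;  Shot 3−Shot 1: 1157a + 330b = −1050.1.
Solving gives a = −1.14398667, b = 0.82876538.
Then c = 1912.7 − a·447176 − b·6038293 = −4490852.09.
At (450699, 6040385): z = −515593.6 + 5006061.9 − 4490852.09 = -383.8 m.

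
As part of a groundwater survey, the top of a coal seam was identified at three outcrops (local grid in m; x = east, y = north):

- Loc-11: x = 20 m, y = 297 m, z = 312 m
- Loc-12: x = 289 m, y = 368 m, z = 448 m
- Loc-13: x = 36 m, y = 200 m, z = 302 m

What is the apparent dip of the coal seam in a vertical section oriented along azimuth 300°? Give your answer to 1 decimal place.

17.1°

Let the plane be z = a·x + b·y + c.
Loc-12−Loc-11: 269a + 71b = 136;  Loc-13−Loc-11: 16a − 97b = −10.
Solving gives a = 0.45841, b = 0.17871.
Unit vector along 300° is (sin 300°, cos 300°) = (-0.8660, 0.5000).
Slope in that direction = a·(-0.8660) + b·(0.5000) = −0.30764.
Apparent dip = arctan|0.30764| = 17.1° (true dip is 26.2°, so apparent ≤ true as expected).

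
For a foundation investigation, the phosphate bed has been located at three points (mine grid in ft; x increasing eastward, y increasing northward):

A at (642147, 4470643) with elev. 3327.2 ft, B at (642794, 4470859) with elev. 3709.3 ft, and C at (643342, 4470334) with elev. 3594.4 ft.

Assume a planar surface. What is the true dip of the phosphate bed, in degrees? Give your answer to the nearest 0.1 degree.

Let the plane be z = a·x + b·y + c.
B−A: 647a + 216b = 382.1;  C−A: 1195a − 309b = 267.2.
Solving gives a = 0.38377, b = 0.61944.
Gradient magnitude |∇z| = √(a² + b²) = √(0.14728 + 0.38371) = 0.72869.
True dip = arctan(0.72869) = 36.1°, dipping toward SSW (azimuth ≈ 212°).

36.1°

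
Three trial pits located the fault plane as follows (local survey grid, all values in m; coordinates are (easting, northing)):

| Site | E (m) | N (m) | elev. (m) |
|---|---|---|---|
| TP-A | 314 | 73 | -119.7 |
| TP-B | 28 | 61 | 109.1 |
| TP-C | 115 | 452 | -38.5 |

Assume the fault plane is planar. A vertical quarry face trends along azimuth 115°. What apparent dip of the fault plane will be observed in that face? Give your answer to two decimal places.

Let the plane be z = a·E + b·N + c.
TP-B−TP-A: −286a − 12b = 228.8;  TP-C−TP-A: −199a + 379b = 81.2.
Solving gives a = −0.79155, b = −0.20137.
Unit vector along 115° is (sin 115°, cos 115°) = (0.9063, -0.4226).
Slope in that direction = a·(0.9063) + b·(-0.4226) = −0.63229.
Apparent dip = arctan|0.63229| = 32.30° (true dip is 39.2°, so apparent ≤ true as expected).

32.30°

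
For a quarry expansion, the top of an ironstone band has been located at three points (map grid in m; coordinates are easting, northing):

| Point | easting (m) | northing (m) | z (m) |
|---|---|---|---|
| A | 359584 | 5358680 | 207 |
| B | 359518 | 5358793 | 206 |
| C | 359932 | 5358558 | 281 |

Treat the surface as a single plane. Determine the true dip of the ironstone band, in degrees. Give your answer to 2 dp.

Two edge vectors: A→B = (-66, 113, -1), A→C = (348, -122, 74).
Normal n = (A→B) × (A→C) = (8240, 4536, -31272).
So ∂z/∂easting = −n_x/n_z = 0.26349 and ∂z/∂northing = −n_y/n_z = 0.14505.
Gradient magnitude |∇z| = √(a² + b²) = √(0.06943 + 0.02104) = 0.30078.
True dip = arctan(0.30078) = 16.74°, dipping toward WSW (azimuth ≈ 241°).

16.74°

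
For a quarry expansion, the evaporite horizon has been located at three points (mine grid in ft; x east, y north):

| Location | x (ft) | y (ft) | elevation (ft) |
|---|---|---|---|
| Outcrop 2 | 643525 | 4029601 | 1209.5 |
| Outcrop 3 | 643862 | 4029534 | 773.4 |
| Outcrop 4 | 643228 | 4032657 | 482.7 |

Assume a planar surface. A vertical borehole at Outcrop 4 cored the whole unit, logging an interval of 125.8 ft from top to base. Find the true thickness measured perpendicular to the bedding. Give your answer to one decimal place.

72.5 ft

Two edge vectors: Outcrop 2→Outcrop 3 = (337, -67, -436.1), Outcrop 2→Outcrop 4 = (-297, 3056, -726.8).
Normal n = (Outcrop 2→Outcrop 3) × (Outcrop 2→Outcrop 4) = (1381417.2, 374453.3, 1009973).
So ∂z/∂x = −n_x/n_z = −1.36778 and ∂z/∂y = −n_y/n_z = −0.37076.
|∇z| = √(a²+b²) = 1.41714, so dip δ = arctan(1.41714) = 54.79°.
True thickness = vertical thickness × cos δ = 125.8 × cos 54.79° = 72.5 ft.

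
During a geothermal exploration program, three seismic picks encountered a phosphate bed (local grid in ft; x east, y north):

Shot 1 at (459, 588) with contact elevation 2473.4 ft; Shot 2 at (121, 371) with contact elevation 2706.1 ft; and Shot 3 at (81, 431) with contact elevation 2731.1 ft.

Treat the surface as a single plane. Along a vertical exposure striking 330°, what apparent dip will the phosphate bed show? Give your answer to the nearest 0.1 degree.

Let the plane be z = a·x + b·y + c.
Shot 2−Shot 1: −338a − 217b = 232.7;  Shot 3−Shot 1: −378a − 157b = 257.7.
Solving gives a = −0.66944, b = −0.02963.
Unit vector along 330° is (sin 330°, cos 330°) = (-0.5000, 0.8660).
Slope in that direction = a·(-0.5000) + b·(0.8660) = 0.30906.
Apparent dip = arctan|0.30906| = 17.2° (true dip is 33.8°, so apparent ≤ true as expected).

17.2°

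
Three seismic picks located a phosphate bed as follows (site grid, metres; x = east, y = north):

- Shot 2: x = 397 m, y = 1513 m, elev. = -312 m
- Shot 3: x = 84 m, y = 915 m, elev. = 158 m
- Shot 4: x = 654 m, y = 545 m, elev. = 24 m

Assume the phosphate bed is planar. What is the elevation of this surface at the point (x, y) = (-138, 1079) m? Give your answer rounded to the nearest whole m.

Let the plane be z = a·x + b·y + c.
Shot 3−Shot 2: −313a − 598b = 470;  Shot 4−Shot 2: 257a − 968b = 336.
Solving gives a = −0.55627, b = −0.49479.
Then c = -312 − a·397 − b·1513 = 657.46.
At (-138, 1079): z = 76.8 − 533.9 + 657.46 = 200.3 m.

200 m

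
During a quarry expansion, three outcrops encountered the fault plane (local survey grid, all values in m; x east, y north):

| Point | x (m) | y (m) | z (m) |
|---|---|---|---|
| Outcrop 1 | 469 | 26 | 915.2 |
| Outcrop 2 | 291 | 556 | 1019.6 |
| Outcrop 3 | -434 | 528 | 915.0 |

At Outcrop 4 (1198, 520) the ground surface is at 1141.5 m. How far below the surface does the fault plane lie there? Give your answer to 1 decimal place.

Let the plane be z = a·x + b·y + c.
Outcrop 2−Outcrop 1: −178a + 530b = 104.4;  Outcrop 3−Outcrop 1: −903a + 502b = −0.2.
Solving gives a = 0.134918, b = 0.242293.
Then c = 915.2 − a·469 − b·26 = 845.62.
At (1198, 520): z_contact = 161.63 + 125.99 + 845.62 = 1133.25 m.
Depth below ground = 1141.5 − 1133.25 = 8.3 m.

8.3 m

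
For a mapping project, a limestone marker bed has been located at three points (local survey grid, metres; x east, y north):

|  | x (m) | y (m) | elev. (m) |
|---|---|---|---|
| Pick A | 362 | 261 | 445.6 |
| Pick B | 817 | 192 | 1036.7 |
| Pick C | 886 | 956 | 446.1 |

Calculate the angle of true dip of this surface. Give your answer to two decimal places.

Two edge vectors: Pick A→Pick B = (455, -69, 591.1), Pick A→Pick C = (524, 695, 0.5).
Normal n = (Pick A→Pick B) × (Pick A→Pick C) = (-410849, 309508.9, 352381).
So ∂z/∂x = −n_x/n_z = 1.16592 and ∂z/∂y = −n_y/n_z = −0.87834.
Gradient magnitude |∇z| = √(a² + b²) = √(1.35938 + 0.77147) = 1.45974.
True dip = arctan(1.45974) = 55.59°, dipping toward NW (azimuth ≈ 307°).

55.59°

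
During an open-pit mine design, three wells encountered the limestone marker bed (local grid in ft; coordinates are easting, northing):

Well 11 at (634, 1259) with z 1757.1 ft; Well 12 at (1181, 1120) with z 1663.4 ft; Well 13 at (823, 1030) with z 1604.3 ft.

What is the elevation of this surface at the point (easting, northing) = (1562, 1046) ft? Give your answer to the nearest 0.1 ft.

Two edge vectors: Well 11→Well 12 = (547, -139, -93.7), Well 11→Well 13 = (189, -229, -152.8).
Normal n = (Well 11→Well 12) × (Well 11→Well 13) = (-218.1, 65872.3, -98992).
So ∂z/∂easting = −n_x/n_z = −0.002203 and ∂z/∂northing = −n_y/n_z = 0.665431.
Intercept c from Well 11: 1757.1 + 1.40 − 837.78 = 920.72.
At (1562, 1046): z = −3.4 + 696.0 + 920.72 = 1613.3 ft.

1613.3 ft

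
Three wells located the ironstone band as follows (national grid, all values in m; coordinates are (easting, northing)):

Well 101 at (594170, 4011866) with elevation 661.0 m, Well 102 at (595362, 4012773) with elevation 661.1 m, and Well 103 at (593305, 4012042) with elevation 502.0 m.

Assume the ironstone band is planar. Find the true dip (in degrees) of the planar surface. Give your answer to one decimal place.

13.5°

Let the plane be z = a·E + b·N + c.
Well 102−Well 101: 1192a + 907b = 0.1;  Well 103−Well 101: −865a + 176b = −159.
Solving gives a = 0.14505, b = −0.19052.
Gradient magnitude |∇z| = √(a² + b²) = √(0.02104 + 0.03630) = 0.23945.
True dip = arctan(0.23945) = 13.5°, dipping toward NW (azimuth ≈ 323°).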